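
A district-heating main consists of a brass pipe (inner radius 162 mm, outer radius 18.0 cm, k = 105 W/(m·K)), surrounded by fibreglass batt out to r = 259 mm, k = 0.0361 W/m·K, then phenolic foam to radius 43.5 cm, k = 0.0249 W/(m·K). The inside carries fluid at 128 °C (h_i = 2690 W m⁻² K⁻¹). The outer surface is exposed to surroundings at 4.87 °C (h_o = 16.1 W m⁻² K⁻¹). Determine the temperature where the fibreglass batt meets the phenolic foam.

Series thermal resistances, inner to outer:
  R'_conv,in = 1/(2πr h) = 1/(2π·0.162·2690) = 3.652×10^-4 m·K/W
  R'_brass = ln(0.180/0.162)/(2πk) = 0.1054/(2π·105) = 1.597×10^-4 m·K/W
  R'_fibreglass batt = ln(0.259/0.180)/(2πk) = 0.3639/(2π·0.0361) = 1.604 m·K/W
  R'_phenolic foam = ln(0.435/0.259)/(2πk) = 0.5185/(2π·0.0249) = 3.314 m·K/W
  R'_conv,out = 1/(2πr h) = 1/(2π·0.435·16.1) = 0.02273 m·K/W
ΣR = 3.652×10^-4 + 1.597×10^-4 + 1.604 + 3.314 + 0.02273 = 4.941 m·K/W
Q' = ΔT/ΣR = (128 °C − 4.87 °C)/4.941 = 24.92 W/m
From the inner boundary to the fibreglass batt/phenolic foam interface, ΣR_partial = 1.605 m·K/W.
T_interface = T_in − Q'·ΣR_partial = 128 °C − (24.92)(1.605) = 88.0 °C

T = 88.0 °C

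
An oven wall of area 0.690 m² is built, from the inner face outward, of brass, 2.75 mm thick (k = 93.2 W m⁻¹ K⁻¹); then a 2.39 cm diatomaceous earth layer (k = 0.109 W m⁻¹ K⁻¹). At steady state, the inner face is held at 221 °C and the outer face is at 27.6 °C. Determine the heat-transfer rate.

Treat each layer as a resistance in series:
  R_brass = L/(kA) = 0.00275/(93.2·0.690) = 4.276×10^-5 K/W
  R_diatomaceous earth = L/(kA) = 0.0239/(0.109·0.690) = 0.3178 K/W
ΣR = 4.276×10^-5 + 0.3178 = 0.3178 K/W
Q = ΔT/ΣR = (221 °C − 27.6 °C)/0.3178 = 609 W

Q = 609 W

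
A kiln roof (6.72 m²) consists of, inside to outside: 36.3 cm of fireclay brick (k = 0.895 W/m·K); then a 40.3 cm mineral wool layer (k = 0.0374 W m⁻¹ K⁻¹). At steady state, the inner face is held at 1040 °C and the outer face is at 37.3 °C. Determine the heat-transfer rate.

Q = 603 W

Treat each layer as a resistance in series:
  R_fireclay brick = L/(kA) = 0.363/(0.895·6.72) = 0.06036 K/W
  R_mineral wool = L/(kA) = 0.403/(0.0374·6.72) = 1.603 K/W
ΣR = 0.06036 + 1.603 = 1.663 K/W
Q = ΔT/ΣR = (1040 °C − 37.3 °C)/1.663 = 603 W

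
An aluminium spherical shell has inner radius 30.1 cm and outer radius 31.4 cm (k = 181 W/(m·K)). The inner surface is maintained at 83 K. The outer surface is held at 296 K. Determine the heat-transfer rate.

Q = 3520 kW

Q = 4πk·ΔT/(1/r₁ − 1/r₂) = 4π × 181 × 213 / (1/0.301 − 1/0.314) = 3.52×10^6 W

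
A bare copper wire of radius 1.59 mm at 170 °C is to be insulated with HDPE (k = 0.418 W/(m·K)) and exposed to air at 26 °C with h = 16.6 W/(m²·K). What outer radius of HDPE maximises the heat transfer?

For a cylinder, r_cr = k_ins/h = 0.418/16.6 = 0.0252 m = 2.52 cm

r_cr = 2.52 cm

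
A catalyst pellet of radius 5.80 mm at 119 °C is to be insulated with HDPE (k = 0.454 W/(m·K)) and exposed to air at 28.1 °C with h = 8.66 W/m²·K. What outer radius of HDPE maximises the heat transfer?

For a sphere, r_cr = 2k_ins/h = 2·0.454/8.66 = 0.105 m = 10.5 cm

r_cr = 10.5 cm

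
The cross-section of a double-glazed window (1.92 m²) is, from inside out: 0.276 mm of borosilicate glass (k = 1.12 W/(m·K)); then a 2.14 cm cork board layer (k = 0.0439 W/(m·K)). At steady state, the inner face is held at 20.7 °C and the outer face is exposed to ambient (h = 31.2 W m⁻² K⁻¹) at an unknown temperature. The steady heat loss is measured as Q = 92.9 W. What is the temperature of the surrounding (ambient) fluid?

Series resistances:
  R_borosilicate glass = L/(kA) = 2.76×10^-4/(1.12·1.92) = 1.283×10^-4 K/W
  R_cork board = L/(kA) = 0.0214/(0.0439·1.92) = 0.2539 K/W
  R_conv,out = 1/(hA) = 1/(31.2·1.92) = 0.01669 K/W
ΣR = 0.2707 K/W
ΔT = Q·ΣR = 92.9 × 0.2707 = 25.15 K
Heat flows outward, so T_out = T_in − ΔT = 20.7 − 25.15 = -4.45 °C

T_out = -4.45 °C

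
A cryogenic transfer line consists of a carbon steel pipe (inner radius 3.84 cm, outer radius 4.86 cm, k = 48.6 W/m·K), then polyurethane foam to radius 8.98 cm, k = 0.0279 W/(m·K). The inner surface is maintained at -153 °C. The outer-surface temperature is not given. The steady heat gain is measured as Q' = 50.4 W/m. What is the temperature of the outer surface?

Series resistances:
  R'_carbon steel = ln(0.0486/0.0384)/(2πk) = 0.2356/(2π·48.6) = 7.714×10^-4 m·K/W
  R'_polyurethane foam = ln(0.0898/0.0486)/(2πk) = 0.6140/(2π·0.0279) = 3.502 m·K/W
ΣR = 3.503 m·K/W
ΔT = Q'·ΣR = 50.4 × 3.503 = 176.6 K
Heat flows inward, so T_out = T_in + ΔT = -153 + 176.6 = 23.6 °C

T_out = 23.6 °C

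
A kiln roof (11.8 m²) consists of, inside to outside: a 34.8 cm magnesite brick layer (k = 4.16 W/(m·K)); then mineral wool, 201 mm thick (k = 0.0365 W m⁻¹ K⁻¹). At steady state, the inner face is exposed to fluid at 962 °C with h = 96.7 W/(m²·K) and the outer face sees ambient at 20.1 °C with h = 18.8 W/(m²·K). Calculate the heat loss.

Series thermal resistances, inner to outer:
  R_conv,in = 1/(hA) = 1/(96.7·11.8) = 8.764×10^-4 K/W
  R_magnesite brick = L/(kA) = 0.348/(4.16·11.8) = 0.007089 K/W
  R_mineral wool = L/(kA) = 0.201/(0.0365·11.8) = 0.4667 K/W
  R_conv,out = 1/(hA) = 1/(18.8·11.8) = 0.004508 K/W
ΣR = 8.764×10^-4 + 0.007089 + 0.4667 + 0.004508 = 0.4792 K/W
Q = ΔT/ΣR = (962 °C − 20.1 °C)/0.4792 = 1970 W

Q = 1970 W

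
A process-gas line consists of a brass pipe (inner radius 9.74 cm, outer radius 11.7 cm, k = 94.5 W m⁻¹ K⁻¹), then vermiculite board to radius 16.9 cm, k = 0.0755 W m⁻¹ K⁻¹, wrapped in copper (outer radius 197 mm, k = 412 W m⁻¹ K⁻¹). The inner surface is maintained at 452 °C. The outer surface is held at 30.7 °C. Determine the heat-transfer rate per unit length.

Series thermal resistances, inner to outer:
  R'_brass = ln(0.117/0.0974)/(2πk) = 0.1833/(2π·94.5) = 3.088×10^-4 m·K/W
  R'_vermiculite board = ln(0.169/0.117)/(2πk) = 0.3677/(2π·0.0755) = 0.7752 m·K/W
  R'_copper = ln(0.197/0.169)/(2πk) = 0.1533/(2π·412) = 5.922×10^-5 m·K/W
ΣR = 3.088×10^-4 + 0.7752 + 5.922×10^-5 = 0.7756 m·K/W
Q' = ΔT/ΣR = (452 °C − 30.7 °C)/0.7756 = 543 W/m

Q' = 543 W/m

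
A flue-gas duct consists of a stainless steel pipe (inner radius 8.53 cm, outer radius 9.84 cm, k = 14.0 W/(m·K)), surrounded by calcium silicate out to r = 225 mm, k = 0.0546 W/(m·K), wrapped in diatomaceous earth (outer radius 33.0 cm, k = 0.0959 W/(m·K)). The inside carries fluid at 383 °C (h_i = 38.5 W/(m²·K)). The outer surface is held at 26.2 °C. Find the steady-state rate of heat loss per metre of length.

Treat each layer as a resistance in series:
  R'_conv,in = 1/(2πr h) = 1/(2π·0.0853·38.5) = 0.04846 m·K/W
  R'_stainless steel = ln(0.0984/0.0853)/(2πk) = 0.1429/(2π·14.0) = 0.001624 m·K/W
  R'_calcium silicate = ln(0.225/0.0984)/(2πk) = 0.8271/(2π·0.0546) = 2.411 m·K/W
  R'_diatomaceous earth = ln(0.330/0.225)/(2πk) = 0.3830/(2π·0.0959) = 0.6356 m·K/W
ΣR = 0.04846 + 0.001624 + 2.411 + 0.6356 = 3.097 m·K/W
Q' = ΔT/ΣR = (383 °C − 26.2 °C)/3.097 = 115 W/m

Q' = 115 W/m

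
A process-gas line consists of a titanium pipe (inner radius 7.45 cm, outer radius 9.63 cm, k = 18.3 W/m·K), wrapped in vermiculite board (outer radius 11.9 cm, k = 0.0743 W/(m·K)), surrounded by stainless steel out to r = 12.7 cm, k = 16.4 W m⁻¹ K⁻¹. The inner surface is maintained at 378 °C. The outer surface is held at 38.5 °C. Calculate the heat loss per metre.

Q' = 744 W/m

Treat each layer as a resistance in series:
  R'_titanium = ln(0.0963/0.0745)/(2πk) = 0.2567/(2π·18.3) = 0.002232 m·K/W
  R'_vermiculite board = ln(0.119/0.0963)/(2πk) = 0.2117/(2π·0.0743) = 0.4534 m·K/W
  R'_stainless steel = ln(0.127/0.119)/(2πk) = 0.06506/(2π·16.4) = 6.314×10^-4 m·K/W
ΣR = 0.002232 + 0.4534 + 6.314×10^-4 = 0.4563 m·K/W
Q' = ΔT/ΣR = (378 °C − 38.5 °C)/0.4563 = 744 W/m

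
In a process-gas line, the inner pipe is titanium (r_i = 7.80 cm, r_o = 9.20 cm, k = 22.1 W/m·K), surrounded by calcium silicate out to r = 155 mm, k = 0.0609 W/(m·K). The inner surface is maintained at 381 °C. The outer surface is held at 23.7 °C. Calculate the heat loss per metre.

Q' = 262 W/m

Series thermal resistances, inner to outer:
  R'_titanium = ln(0.0920/0.0780)/(2πk) = 0.1651/(2π·22.1) = 0.001189 m·K/W
  R'_calcium silicate = ln(0.155/0.0920)/(2πk) = 0.5216/(2π·0.0609) = 1.363 m·K/W
ΣR = 0.001189 + 1.363 = 1.364 m·K/W
Q' = ΔT/ΣR = (381 °C − 23.7 °C)/1.364 = 262 W/m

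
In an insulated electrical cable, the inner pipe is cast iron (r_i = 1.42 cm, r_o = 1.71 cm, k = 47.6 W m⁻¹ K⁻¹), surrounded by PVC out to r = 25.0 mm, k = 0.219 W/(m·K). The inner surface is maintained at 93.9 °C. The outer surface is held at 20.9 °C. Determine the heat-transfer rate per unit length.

Q' = 264 W/m

Series thermal resistances, inner to outer:
  R'_cast iron = ln(0.0171/0.0142)/(2πk) = 0.1858/(2π·47.6) = 6.214×10^-4 m·K/W
  R'_PVC = ln(0.0250/0.0171)/(2πk) = 0.3798/(2π·0.219) = 0.2760 m·K/W
ΣR = 6.214×10^-4 + 0.2760 = 0.2766 m·K/W
Q' = ΔT/ΣR = (93.9 °C − 20.9 °C)/0.2766 = 264 W/m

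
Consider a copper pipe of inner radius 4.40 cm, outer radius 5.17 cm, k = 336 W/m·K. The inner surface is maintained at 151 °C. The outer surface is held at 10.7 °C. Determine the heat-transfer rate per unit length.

Q' = 2πk·ΔT/ln(r₂/r₁) = 2π × 336 × 140.3 / ln(0.0517/0.0440) = 1.84×10^6 W/m

Q' = 1840 kW/m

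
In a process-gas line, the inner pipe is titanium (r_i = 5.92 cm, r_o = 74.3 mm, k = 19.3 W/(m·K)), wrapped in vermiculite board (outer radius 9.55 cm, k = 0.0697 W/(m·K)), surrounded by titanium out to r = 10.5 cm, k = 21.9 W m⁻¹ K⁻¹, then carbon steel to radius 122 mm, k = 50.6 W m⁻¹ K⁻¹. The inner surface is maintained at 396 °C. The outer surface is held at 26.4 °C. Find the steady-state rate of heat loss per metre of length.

Series thermal resistances, inner to outer:
  R'_titanium = ln(0.0743/0.0592)/(2πk) = 0.2272/(2π·19.3) = 0.001873 m·K/W
  R'_vermiculite board = ln(0.0955/0.0743)/(2πk) = 0.2510/(2π·0.0697) = 0.5732 m·K/W
  R'_titanium = ln(0.105/0.0955)/(2πk) = 0.09483/(2π·21.9) = 6.892×10^-4 m·K/W
  R'_carbon steel = ln(0.122/0.105)/(2πk) = 0.1501/(2π·50.6) = 4.720×10^-4 m·K/W
ΣR = 0.001873 + 0.5732 + 6.892×10^-4 + 4.720×10^-4 = 0.5762 m·K/W
Q' = ΔT/ΣR = (396 °C − 26.4 °C)/0.5762 = 641 W/m

Q' = 641 W/m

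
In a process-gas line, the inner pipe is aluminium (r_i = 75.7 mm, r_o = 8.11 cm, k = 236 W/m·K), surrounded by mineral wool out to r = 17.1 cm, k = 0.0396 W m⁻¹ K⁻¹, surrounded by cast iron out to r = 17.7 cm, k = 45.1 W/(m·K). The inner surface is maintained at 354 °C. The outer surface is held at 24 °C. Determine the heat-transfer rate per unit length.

Q' = 110 W/m

Treat each layer as a resistance in series:
  R'_aluminium = ln(0.0811/0.0757)/(2πk) = 0.06890/(2π·236) = 4.647×10^-5 m·K/W
  R'_mineral wool = ln(0.171/0.0811)/(2πk) = 0.7460/(2π·0.0396) = 2.998 m·K/W
  R'_cast iron = ln(0.177/0.171)/(2πk) = 0.03449/(2π·45.1) = 1.217×10^-4 m·K/W
ΣR = 4.647×10^-5 + 2.998 + 1.217×10^-4 = 2.998 m·K/W
Q' = ΔT/ΣR = (354 °C − 24 °C)/2.998 = 110 W/m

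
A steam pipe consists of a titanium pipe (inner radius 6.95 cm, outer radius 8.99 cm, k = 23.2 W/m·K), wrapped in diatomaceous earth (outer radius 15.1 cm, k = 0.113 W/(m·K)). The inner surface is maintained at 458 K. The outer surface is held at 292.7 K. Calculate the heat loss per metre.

Series thermal resistances, inner to outer:
  R'_titanium = ln(0.0899/0.0695)/(2πk) = 0.2574/(2π·23.2) = 0.001766 m·K/W
  R'_diatomaceous earth = ln(0.151/0.0899)/(2πk) = 0.5186/(2π·0.113) = 0.7304 m·K/W
ΣR = 0.001766 + 0.7304 = 0.7322 m·K/W
Q' = ΔT/ΣR = (458 K − 292.7 K)/0.7322 = 226 W/m

Q' = 226 W/m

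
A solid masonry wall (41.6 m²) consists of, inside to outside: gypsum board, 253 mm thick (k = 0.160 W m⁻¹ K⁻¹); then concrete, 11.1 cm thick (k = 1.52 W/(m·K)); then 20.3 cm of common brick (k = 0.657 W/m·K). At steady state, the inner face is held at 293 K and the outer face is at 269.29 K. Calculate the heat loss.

Resistance network (inner→outer):
  R_gypsum board = L/(kA) = 0.253/(0.160·41.6) = 0.03801 K/W
  R_concrete = L/(kA) = 0.111/(1.52·41.6) = 0.001755 K/W
  R_common brick = L/(kA) = 0.203/(0.657·41.6) = 0.007427 K/W
ΣR = 0.03801 + 0.001755 + 0.007427 = 0.04719 K/W
Q = ΔT/ΣR = (293 K − 269.29 K)/0.04719 = 502 W

Q = 502 W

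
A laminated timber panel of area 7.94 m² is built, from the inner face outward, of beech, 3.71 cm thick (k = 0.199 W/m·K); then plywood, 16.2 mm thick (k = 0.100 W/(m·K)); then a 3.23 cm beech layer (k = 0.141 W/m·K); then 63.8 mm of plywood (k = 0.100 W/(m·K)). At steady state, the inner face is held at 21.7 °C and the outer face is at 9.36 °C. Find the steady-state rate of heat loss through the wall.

Resistance network (inner→outer):
  R_beech = L/(kA) = 0.0371/(0.199·7.94) = 0.02348 K/W
  R_plywood = L/(kA) = 0.0162/(0.100·7.94) = 0.02040 K/W
  R_beech = L/(kA) = 0.0323/(0.141·7.94) = 0.02885 K/W
  R_plywood = L/(kA) = 0.0638/(0.100·7.94) = 0.08035 K/W
ΣR = 0.02348 + 0.02040 + 0.02885 + 0.08035 = 0.1531 K/W
Q = ΔT/ΣR = (21.7 °C − 9.36 °C)/0.1531 = 80.6 W

Q = 80.6 W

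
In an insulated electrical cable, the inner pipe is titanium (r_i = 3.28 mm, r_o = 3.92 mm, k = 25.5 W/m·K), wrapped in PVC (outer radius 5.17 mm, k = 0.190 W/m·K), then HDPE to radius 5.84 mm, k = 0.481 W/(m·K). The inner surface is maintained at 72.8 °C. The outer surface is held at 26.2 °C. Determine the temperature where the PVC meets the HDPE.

T = 33.1 °C

Treat each layer as a resistance in series:
  R'_titanium = ln(0.00392/0.00328)/(2πk) = 0.1782/(2π·25.5) = 0.001113 m·K/W
  R'_PVC = ln(0.00517/0.00392)/(2πk) = 0.2768/(2π·0.190) = 0.2318 m·K/W
  R'_HDPE = ln(0.00584/0.00517)/(2πk) = 0.1219/(2π·0.481) = 0.04032 m·K/W
ΣR = 0.001113 + 0.2318 + 0.04032 = 0.2732 m·K/W
Q' = ΔT/ΣR = (72.8 °C − 26.2 °C)/0.2732 = 170.6 W/m
From the inner boundary to the PVC/HDPE interface, ΣR_partial = 0.2329 m·K/W.
T_interface = T_in − Q'·ΣR_partial = 72.8 °C − (170.6)(0.2329) = 33.1 °C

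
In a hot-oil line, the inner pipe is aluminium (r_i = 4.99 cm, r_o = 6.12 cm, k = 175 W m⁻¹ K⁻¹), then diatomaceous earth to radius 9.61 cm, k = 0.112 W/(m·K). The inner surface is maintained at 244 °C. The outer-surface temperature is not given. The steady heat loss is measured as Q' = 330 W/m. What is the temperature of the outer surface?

T_out = 32.3 °C

Series resistances:
  R'_aluminium = ln(0.0612/0.0499)/(2πk) = 0.2041/(2π·175) = 1.856×10^-4 m·K/W
  R'_diatomaceous earth = ln(0.0961/0.0612)/(2πk) = 0.4512/(2π·0.112) = 0.6412 m·K/W
ΣR = 0.6414 m·K/W
ΔT = Q'·ΣR = 330 × 0.6414 = 211.7 K
Heat flows outward, so T_out = T_in − ΔT = 244 − 211.7 = 32.3 °C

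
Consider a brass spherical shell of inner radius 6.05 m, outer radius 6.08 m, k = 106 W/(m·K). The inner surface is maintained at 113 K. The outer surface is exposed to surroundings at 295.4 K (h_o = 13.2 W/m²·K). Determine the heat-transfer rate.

Q = 1110 kW

Treat each layer as a resistance in series:
  R_brass = (1/6.05 − 1/6.08)/(4πk) = 8.156×10^-4/(4π·106) = 6.123×10^-7 K/W
  R_conv,out = 1/(4πr²h) = 1/(4π·6.08²·13.2) = 1.631×10^-4 K/W
ΣR = 6.123×10^-7 + 1.631×10^-4 = 1.637×10^-4 K/W
Q = ΔT/ΣR = (113 K − 295.4 K)/1.637×10^-4 = -1.11×10^6 W
(Negative Q ⇒ heat flows inward; heat gain = 1.11×10^6 W.)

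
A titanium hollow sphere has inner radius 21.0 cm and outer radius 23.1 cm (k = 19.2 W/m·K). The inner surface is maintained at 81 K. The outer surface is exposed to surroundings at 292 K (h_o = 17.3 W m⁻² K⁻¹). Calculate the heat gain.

Q = 2.40 kW

Treat each layer as a resistance in series:
  R_titanium = (1/0.210 − 1/0.231)/(4πk) = 0.4329/(4π·19.2) = 0.001794 K/W
  R_conv,out = 1/(4πr²h) = 1/(4π·0.231²·17.3) = 0.08620 K/W
ΣR = 0.001794 + 0.08620 = 0.08799 K/W
Q = ΔT/ΣR = (81 K − 292 K)/0.08799 = -2400 W
(Negative Q ⇒ heat flows inward; heat gain = 2400 W.)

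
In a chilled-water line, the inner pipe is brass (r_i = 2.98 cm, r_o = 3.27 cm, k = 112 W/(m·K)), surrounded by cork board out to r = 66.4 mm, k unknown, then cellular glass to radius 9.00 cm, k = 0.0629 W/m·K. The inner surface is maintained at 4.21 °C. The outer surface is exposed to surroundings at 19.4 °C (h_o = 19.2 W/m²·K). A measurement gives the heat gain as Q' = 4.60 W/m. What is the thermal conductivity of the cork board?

ΣR = ΔT/Q' = |4.21 − 19.4|/4.60 = 3.302 m·K/W
Known resistances:
  R'_brass = ln(0.0327/0.0298)/(2πk) = 0.09287/(2π·112) = 1.320×10^-4 m·K/W
  R'_cellular glass = ln(0.0900/0.0664)/(2πk) = 0.3041/(2π·0.0629) = 0.7695 m·K/W
  R'_conv,out = 1/(2πr h) = 1/(2π·0.0900·19.2) = 0.09210 m·K/W
R_cork board = ΣR − ΣR_known = 3.302 − 0.8617 = 2.440 m·K/W
ln(r₂/r₁)/(2πk) = 2.440 ⇒ k = 0.7083/(2π·2.440) = 0.0462 W/m·K

k = 0.0462 W/m·K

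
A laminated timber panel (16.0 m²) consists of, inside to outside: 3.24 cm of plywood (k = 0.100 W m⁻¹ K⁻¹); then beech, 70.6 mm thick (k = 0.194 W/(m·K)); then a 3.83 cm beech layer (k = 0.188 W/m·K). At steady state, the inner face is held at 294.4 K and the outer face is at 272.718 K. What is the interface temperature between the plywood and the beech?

T = 286.5 K

Resistance network (inner→outer):
  R_plywood = L/(kA) = 0.0324/(0.100·16.0) = 0.02025 K/W
  R_beech = L/(kA) = 0.0706/(0.194·16.0) = 0.02274 K/W
  R_beech = L/(kA) = 0.0383/(0.188·16.0) = 0.01273 K/W
ΣR = 0.02025 + 0.02274 + 0.01273 = 0.05572 K/W
Q = ΔT/ΣR = (294.4 K − 272.718 K)/0.05572 = 389.1 W
From the inner boundary to the plywood/beech interface, ΣR_partial = 0.02025 K/W.
T_interface = T_in − Q·ΣR_partial = 294.4 K − (389.1)(0.02025) = 286.5 K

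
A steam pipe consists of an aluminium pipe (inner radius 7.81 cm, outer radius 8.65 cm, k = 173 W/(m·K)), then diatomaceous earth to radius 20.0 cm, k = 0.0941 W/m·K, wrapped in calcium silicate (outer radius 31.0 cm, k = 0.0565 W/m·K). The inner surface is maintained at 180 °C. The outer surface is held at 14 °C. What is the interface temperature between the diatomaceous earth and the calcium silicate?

T = 91.3 °C

Treat each layer as a resistance in series:
  R'_aluminium = ln(0.0865/0.0781)/(2πk) = 0.1022/(2π·173) = 9.398×10^-5 m·K/W
  R'_diatomaceous earth = ln(0.200/0.0865)/(2πk) = 0.8382/(2π·0.0941) = 1.418 m·K/W
  R'_calcium silicate = ln(0.310/0.200)/(2πk) = 0.4383/(2π·0.0565) = 1.235 m·K/W
ΣR = 9.398×10^-5 + 1.418 + 1.235 = 2.653 m·K/W
Q' = ΔT/ΣR = (180 °C − 14 °C)/2.653 = 62.57 W/m
From the inner boundary to the diatomaceous earth/calcium silicate interface, ΣR_partial = 1.418 m·K/W.
T_interface = T_in − Q'·ΣR_partial = 180 °C − (62.57)(1.418) = 91.3 °C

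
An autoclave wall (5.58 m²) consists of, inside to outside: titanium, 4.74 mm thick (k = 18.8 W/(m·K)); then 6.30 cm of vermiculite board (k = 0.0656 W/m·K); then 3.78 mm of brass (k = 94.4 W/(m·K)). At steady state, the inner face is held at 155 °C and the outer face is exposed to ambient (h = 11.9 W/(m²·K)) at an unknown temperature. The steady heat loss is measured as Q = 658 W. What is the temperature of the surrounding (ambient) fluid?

Sum the resistances:
  R_titanium = L/(kA) = 0.00474/(18.8·5.58) = 4.518×10^-5 K/W
  R_vermiculite board = L/(kA) = 0.0630/(0.0656·5.58) = 0.1721 K/W
  R_brass = L/(kA) = 0.00378/(94.4·5.58) = 7.176×10^-6 K/W
  R_conv,out = 1/(hA) = 1/(11.9·5.58) = 0.01506 K/W
ΣR = 0.1872 K/W
ΔT = Q·ΣR = 658 × 0.1872 = 123.2 K
Heat flows outward, so T_out = T_in − ΔT = 155 − 123.2 = 31.8 °C

T_out = 31.8 °C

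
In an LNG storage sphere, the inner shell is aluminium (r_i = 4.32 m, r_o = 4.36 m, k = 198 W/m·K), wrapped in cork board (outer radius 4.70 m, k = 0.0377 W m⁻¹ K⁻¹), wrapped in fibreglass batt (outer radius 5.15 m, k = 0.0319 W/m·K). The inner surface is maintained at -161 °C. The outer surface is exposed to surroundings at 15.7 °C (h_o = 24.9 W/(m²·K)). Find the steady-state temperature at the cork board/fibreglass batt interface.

T = -85.1 °C

Resistance network (inner→outer):
  R_aluminium = (1/4.32 − 1/4.36)/(4πk) = 0.002124/(4π·198) = 8.535×10^-7 K/W
  R_cork board = (1/4.36 − 1/4.70)/(4πk) = 0.01659/(4π·0.0377) = 0.03502 K/W
  R_fibreglass batt = (1/4.70 − 1/5.15)/(4πk) = 0.01859/(4π·0.0319) = 0.04638 K/W
  R_conv,out = 1/(4πr²h) = 1/(4π·5.15²·24.9) = 1.205×10^-4 K/W
ΣR = 8.535×10^-7 + 0.03502 + 0.04638 + 1.205×10^-4 = 0.08152 K/W
Q = ΔT/ΣR = (-161 °C − 15.7 °C)/0.08152 = -2168 W
From the inner boundary to the cork board/fibreglass batt interface, ΣR_partial = 0.03502 K/W.
T_interface = T_in − Q·ΣR_partial = -161 °C − (-2168)(0.03502) = -85.1 °C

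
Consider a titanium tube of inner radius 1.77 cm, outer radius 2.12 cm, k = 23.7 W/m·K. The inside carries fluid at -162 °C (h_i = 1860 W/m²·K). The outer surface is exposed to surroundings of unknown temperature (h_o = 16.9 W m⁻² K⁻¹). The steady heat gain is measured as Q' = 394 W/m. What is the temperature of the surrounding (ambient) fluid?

T_out = 15.4 °C

Sum the resistances:
  R'_conv,in = 1/(2πr h) = 1/(2π·0.0177·1860) = 0.004834 m·K/W
  R'_titanium = ln(0.0212/0.0177)/(2πk) = 0.1804/(2π·23.7) = 0.001212 m·K/W
  R'_conv,out = 1/(2πr h) = 1/(2π·0.0212·16.9) = 0.4442 m·K/W
ΣR = 0.4503 m·K/W
ΔT = Q'·ΣR = 394 × 0.4503 = 177.4 K
Heat flows inward, so T_out = T_in + ΔT = -162 + 177.4 = 15.4 °C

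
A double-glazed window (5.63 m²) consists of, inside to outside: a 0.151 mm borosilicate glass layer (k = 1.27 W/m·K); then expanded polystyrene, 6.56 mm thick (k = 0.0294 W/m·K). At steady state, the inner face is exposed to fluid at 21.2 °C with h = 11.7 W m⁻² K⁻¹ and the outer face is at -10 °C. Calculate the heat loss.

Resistance network (inner→outer):
  R_conv,in = 1/(hA) = 1/(11.7·5.63) = 0.01518 K/W
  R_borosilicate glass = L/(kA) = 1.51×10^-4/(1.27·5.63) = 2.112×10^-5 K/W
  R_expanded polystyrene = L/(kA) = 0.00656/(0.0294·5.63) = 0.03963 K/W
ΣR = 0.01518 + 2.112×10^-5 + 0.03963 = 0.05483 K/W
Q = ΔT/ΣR = (21.2 °C − -10 °C)/0.05483 = 569 W

Q = 569 W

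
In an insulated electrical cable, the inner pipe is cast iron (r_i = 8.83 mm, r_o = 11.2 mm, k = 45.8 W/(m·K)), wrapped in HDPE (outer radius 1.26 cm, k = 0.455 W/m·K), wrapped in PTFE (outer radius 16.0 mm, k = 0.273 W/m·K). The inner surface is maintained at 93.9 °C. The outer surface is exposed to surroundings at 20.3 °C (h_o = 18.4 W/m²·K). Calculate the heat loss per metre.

Q' = 102 W/m

Series thermal resistances, inner to outer:
  R'_cast iron = ln(0.0112/0.00883)/(2πk) = 0.2378/(2π·45.8) = 8.262×10^-4 m·K/W
  R'_HDPE = ln(0.0126/0.0112)/(2πk) = 0.1178/(2π·0.455) = 0.04120 m·K/W
  R'_PTFE = ln(0.0160/0.0126)/(2πk) = 0.2389/(2π·0.273) = 0.1393 m·K/W
  R'_conv,out = 1/(2πr h) = 1/(2π·0.0160·18.4) = 0.5406 m·K/W
ΣR = 8.262×10^-4 + 0.04120 + 0.1393 + 0.5406 = 0.7219 m·K/W
Q' = ΔT/ΣR = (93.9 °C − 20.3 °C)/0.7219 = 102 W/m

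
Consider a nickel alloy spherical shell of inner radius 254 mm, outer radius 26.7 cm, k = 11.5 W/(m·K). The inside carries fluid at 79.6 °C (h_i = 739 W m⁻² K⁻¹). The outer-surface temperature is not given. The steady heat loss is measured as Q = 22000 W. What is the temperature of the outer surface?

T_out = 13.7 °C

Sum the resistances:
  R_conv,in = 1/(4πr²h) = 1/(4π·0.254²·739) = 0.001669 K/W
  R_nickel alloy = (1/0.254 − 1/0.267)/(4πk) = 0.1917/(4π·11.5) = 0.001326 K/W
ΣR = 0.002996 K/W
ΔT = Q·ΣR = 22000 × 0.002996 = 65.91 K
Heat flows outward, so T_out = T_in − ΔT = 79.6 − 65.91 = 13.7 °C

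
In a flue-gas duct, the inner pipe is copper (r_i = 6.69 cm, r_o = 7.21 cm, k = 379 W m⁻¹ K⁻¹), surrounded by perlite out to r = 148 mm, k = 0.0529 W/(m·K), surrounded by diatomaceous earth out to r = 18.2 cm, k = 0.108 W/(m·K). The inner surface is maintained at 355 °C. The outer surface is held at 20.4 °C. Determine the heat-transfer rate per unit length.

Q' = 136 W/m

Treat each layer as a resistance in series:
  R'_copper = ln(0.0721/0.0669)/(2πk) = 0.07486/(2π·379) = 3.143×10^-5 m·K/W
  R'_perlite = ln(0.148/0.0721)/(2πk) = 0.7192/(2π·0.0529) = 2.164 m·K/W
  R'_diatomaceous earth = ln(0.182/0.148)/(2πk) = 0.2068/(2π·0.108) = 0.3047 m·K/W
ΣR = 3.143×10^-5 + 2.164 + 0.3047 = 2.469 m·K/W
Q' = ΔT/ΣR = (355 °C − 20.4 °C)/2.469 = 136 W/m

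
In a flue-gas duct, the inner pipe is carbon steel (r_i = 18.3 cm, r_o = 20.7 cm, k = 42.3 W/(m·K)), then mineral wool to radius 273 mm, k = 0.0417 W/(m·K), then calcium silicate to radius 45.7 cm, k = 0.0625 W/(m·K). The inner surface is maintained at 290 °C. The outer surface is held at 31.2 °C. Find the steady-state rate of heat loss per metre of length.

Q' = 109 W/m

Treat each layer as a resistance in series:
  R'_carbon steel = ln(0.207/0.183)/(2πk) = 0.1232/(2π·42.3) = 4.637×10^-4 m·K/W
  R'_mineral wool = ln(0.273/0.207)/(2πk) = 0.2768/(2π·0.0417) = 1.056 m·K/W
  R'_calcium silicate = ln(0.457/0.273)/(2πk) = 0.5152/(2π·0.0625) = 1.312 m·K/W
ΣR = 4.637×10^-4 + 1.056 + 1.312 = 2.368 m·K/W
Q' = ΔT/ΣR = (290 °C − 31.2 °C)/2.368 = 109 W/m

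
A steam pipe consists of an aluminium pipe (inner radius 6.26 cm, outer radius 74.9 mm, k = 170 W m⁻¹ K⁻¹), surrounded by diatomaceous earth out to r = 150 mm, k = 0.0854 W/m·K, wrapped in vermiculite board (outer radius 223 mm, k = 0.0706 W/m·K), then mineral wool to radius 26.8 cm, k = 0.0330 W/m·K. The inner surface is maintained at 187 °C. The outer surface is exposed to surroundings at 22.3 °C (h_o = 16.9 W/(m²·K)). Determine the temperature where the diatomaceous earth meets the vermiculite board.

Series thermal resistances, inner to outer:
  R'_aluminium = ln(0.0749/0.0626)/(2πk) = 0.1794/(2π·170) = 1.679×10^-4 m·K/W
  R'_diatomaceous earth = ln(0.150/0.0749)/(2πk) = 0.6945/(2π·0.0854) = 1.294 m·K/W
  R'_vermiculite board = ln(0.223/0.150)/(2πk) = 0.3965/(2π·0.0706) = 0.8939 m·K/W
  R'_mineral wool = ln(0.268/0.223)/(2πk) = 0.1838/(2π·0.0330) = 0.8865 m·K/W
  R'_conv,out = 1/(2πr h) = 1/(2π·0.268·16.9) = 0.03514 m·K/W
ΣR = 1.679×10^-4 + 1.294 + 0.8939 + 0.8865 + 0.03514 = 3.110 m·K/W
Q' = ΔT/ΣR = (187 °C − 22.3 °C)/3.110 = 52.96 W/m
From the inner boundary to the diatomaceous earth/vermiculite board interface, ΣR_partial = 1.294 m·K/W.
T_interface = T_in − Q'·ΣR_partial = 187 °C − (52.96)(1.294) = 118 °C

T = 118 °C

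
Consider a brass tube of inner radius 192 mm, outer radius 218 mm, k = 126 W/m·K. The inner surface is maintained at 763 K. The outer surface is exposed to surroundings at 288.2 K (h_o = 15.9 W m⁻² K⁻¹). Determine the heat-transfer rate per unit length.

Treat each layer as a resistance in series:
  R'_brass = ln(0.218/0.192)/(2πk) = 0.1270/(2π·126) = 1.604×10^-4 m·K/W
  R'_conv,out = 1/(2πr h) = 1/(2π·0.218·15.9) = 0.04592 m·K/W
ΣR = 1.604×10^-4 + 0.04592 = 0.04608 m·K/W
Q' = ΔT/ΣR = (763 K − 288.2 K)/0.04608 = 10300 W/m

Q' = 10.3 kW/m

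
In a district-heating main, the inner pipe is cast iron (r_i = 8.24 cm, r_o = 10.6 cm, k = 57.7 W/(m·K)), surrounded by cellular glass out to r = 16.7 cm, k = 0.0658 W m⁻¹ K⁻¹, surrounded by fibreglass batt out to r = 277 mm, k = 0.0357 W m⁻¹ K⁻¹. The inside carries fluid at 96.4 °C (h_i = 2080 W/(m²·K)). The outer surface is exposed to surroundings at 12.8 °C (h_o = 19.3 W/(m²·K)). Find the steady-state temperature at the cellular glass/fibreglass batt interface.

Treat each layer as a resistance in series:
  R'_conv,in = 1/(2πr h) = 1/(2π·0.0824·2080) = 9.286×10^-4 m·K/W
  R'_cast iron = ln(0.106/0.0824)/(2πk) = 0.2519/(2π·57.7) = 6.947×10^-4 m·K/W
  R'_cellular glass = ln(0.167/0.106)/(2πk) = 0.4546/(2π·0.0658) = 1.099 m·K/W
  R'_fibreglass batt = ln(0.277/0.167)/(2πk) = 0.5060/(2π·0.0357) = 2.256 m·K/W
  R'_conv,out = 1/(2πr h) = 1/(2π·0.277·19.3) = 0.02977 m·K/W
ΣR = 9.286×10^-4 + 6.947×10^-4 + 1.099 + 2.256 + 0.02977 = 3.386 m·K/W
Q' = ΔT/ΣR = (96.4 °C − 12.8 °C)/3.386 = 24.69 W/m
From the inner boundary to the cellular glass/fibreglass batt interface, ΣR_partial = 1.101 m·K/W.
T_interface = T_in − Q'·ΣR_partial = 96.4 °C − (24.69)(1.101) = 69.2 °C

T = 69.2 °C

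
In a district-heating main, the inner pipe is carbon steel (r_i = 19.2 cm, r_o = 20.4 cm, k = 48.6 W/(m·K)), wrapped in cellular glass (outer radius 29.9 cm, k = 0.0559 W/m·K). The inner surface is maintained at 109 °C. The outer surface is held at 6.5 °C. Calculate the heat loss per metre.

Q' = 94.1 W/m

Series thermal resistances, inner to outer:
  R'_carbon steel = ln(0.204/0.192)/(2πk) = 0.06062/(2π·48.6) = 1.985×10^-4 m·K/W
  R'_cellular glass = ln(0.299/0.204)/(2πk) = 0.3823/(2π·0.0559) = 1.089 m·K/W
ΣR = 1.985×10^-4 + 1.089 = 1.089 m·K/W
Q' = ΔT/ΣR = (109 °C − 6.5 °C)/1.089 = 94.1 W/m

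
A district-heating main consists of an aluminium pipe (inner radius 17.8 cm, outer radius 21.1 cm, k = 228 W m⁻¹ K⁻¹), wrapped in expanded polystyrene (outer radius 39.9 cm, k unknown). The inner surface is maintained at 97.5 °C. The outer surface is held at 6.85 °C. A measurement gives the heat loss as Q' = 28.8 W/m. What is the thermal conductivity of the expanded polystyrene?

ΣR = ΔT/Q' = |97.5 − 6.85|/28.8 = 3.148 m·K/W
Known resistances:
  R'_aluminium = ln(0.211/0.178)/(2πk) = 0.1701/(2π·228) = 1.187×10^-4 m·K/W
R_expanded polystyrene = ΣR − ΣR_known = 3.148 − 1.187×10^-4 = 3.148 m·K/W
ln(r₂/r₁)/(2πk) = 3.148 ⇒ k = 0.6371/(2π·3.148) = 0.0322 W/m·K

k = 0.0322 W/m·K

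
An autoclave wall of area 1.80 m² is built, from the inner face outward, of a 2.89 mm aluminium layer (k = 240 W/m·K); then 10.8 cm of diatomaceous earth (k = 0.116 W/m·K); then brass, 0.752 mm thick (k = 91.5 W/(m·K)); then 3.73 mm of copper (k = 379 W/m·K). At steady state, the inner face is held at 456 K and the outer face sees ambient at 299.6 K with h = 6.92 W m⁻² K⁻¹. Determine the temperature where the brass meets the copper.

T = 320.6 K

Resistance network (inner→outer):
  R_aluminium = L/(kA) = 0.00289/(240·1.80) = 6.690×10^-6 K/W
  R_diatomaceous earth = L/(kA) = 0.108/(0.116·1.80) = 0.5172 K/W
  R_brass = L/(kA) = 7.52×10^-4/(91.5·1.80) = 4.566×10^-6 K/W
  R_copper = L/(kA) = 0.00373/(379·1.80) = 5.468×10^-6 K/W
  R_conv,out = 1/(hA) = 1/(6.92·1.80) = 0.08028 K/W
ΣR = 6.690×10^-6 + 0.5172 + 4.566×10^-6 + 5.468×10^-6 + 0.08028 = 0.5975 K/W
Q = ΔT/ΣR = (456 K − 299.6 K)/0.5975 = 261.8 W
From the inner boundary to the brass/copper interface, ΣR_partial = 0.5172 K/W.
T_interface = T_in − Q·ΣR_partial = 456 K − (261.8)(0.5172) = 320.6 K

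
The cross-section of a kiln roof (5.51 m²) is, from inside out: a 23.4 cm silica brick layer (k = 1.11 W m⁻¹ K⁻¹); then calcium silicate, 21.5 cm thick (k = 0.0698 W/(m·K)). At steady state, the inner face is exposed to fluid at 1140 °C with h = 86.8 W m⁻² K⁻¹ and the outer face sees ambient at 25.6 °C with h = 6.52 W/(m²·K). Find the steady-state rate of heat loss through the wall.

Q = 1780 W

Treat each layer as a resistance in series:
  R_conv,in = 1/(hA) = 1/(86.8·5.51) = 0.002091 K/W
  R_silica brick = L/(kA) = 0.234/(1.11·5.51) = 0.03826 K/W
  R_calcium silicate = L/(kA) = 0.215/(0.0698·5.51) = 0.5590 K/W
  R_conv,out = 1/(hA) = 1/(6.52·5.51) = 0.02784 K/W
ΣR = 0.002091 + 0.03826 + 0.5590 + 0.02784 = 0.6272 K/W
Q = ΔT/ΣR = (1140 °C − 25.6 °C)/0.6272 = 1780 W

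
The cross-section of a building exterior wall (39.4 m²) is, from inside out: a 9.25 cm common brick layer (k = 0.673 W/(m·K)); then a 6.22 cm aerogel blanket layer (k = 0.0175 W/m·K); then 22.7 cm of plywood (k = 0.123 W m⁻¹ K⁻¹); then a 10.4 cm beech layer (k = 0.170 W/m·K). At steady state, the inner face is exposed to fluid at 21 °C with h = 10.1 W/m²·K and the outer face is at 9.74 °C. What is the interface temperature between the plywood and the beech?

T = 10.8 °C

Series thermal resistances, inner to outer:
  R_conv,in = 1/(hA) = 1/(10.1·39.4) = 0.002513 K/W
  R_common brick = L/(kA) = 0.0925/(0.673·39.4) = 0.003488 K/W
  R_aerogel blanket = L/(kA) = 0.0622/(0.0175·39.4) = 0.09021 K/W
  R_plywood = L/(kA) = 0.227/(0.123·39.4) = 0.04684 K/W
  R_beech = L/(kA) = 0.104/(0.170·39.4) = 0.01553 K/W
ΣR = 0.002513 + 0.003488 + 0.09021 + 0.04684 + 0.01553 = 0.1586 K/W
Q = ΔT/ΣR = (21 °C − 9.74 °C)/0.1586 = 71.00 W
From the inner boundary to the plywood/beech interface, ΣR_partial = 0.1431 K/W.
T_interface = T_in − Q·ΣR_partial = 21 °C − (71.00)(0.1431) = 10.8 °C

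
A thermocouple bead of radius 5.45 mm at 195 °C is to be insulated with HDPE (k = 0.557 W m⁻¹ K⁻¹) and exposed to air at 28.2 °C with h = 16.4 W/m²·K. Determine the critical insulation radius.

For a sphere, r_cr = 2k_ins/h = 2·0.557/16.4 = 0.0679 m = 6.79 cm

r_cr = 6.79 cm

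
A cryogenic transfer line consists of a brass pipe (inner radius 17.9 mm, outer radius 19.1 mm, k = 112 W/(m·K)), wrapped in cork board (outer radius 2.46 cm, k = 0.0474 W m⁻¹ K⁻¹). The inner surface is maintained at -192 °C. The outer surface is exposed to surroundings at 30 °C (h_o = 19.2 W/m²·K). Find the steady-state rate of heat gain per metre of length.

Treat each layer as a resistance in series:
  R'_brass = ln(0.0191/0.0179)/(2πk) = 0.06489/(2π·112) = 9.221×10^-5 m·K/W
  R'_cork board = ln(0.0246/0.0191)/(2πk) = 0.2531/(2π·0.0474) = 0.8497 m·K/W
  R'_conv,out = 1/(2πr h) = 1/(2π·0.0246·19.2) = 0.3370 m·K/W
ΣR = 9.221×10^-5 + 0.8497 + 0.3370 = 1.187 m·K/W
Q' = ΔT/ΣR = (-192 °C − 30 °C)/1.187 = -187 W/m
(Negative Q' ⇒ heat flows inward; heat gain = 187 W/m.)

Q' = 187 W/m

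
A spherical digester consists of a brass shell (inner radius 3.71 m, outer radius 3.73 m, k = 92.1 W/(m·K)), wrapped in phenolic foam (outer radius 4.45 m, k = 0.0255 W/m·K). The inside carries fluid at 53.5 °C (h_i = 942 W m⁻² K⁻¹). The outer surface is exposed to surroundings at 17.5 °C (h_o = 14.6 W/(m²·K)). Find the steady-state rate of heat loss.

Series thermal resistances, inner to outer:
  R_conv,in = 1/(4πr²h) = 1/(4π·3.71²·942) = 6.137×10^-6 K/W
  R_brass = (1/3.71 − 1/3.73)/(4πk) = 0.001445/(4π·92.1) = 1.249×10^-6 K/W
  R_phenolic foam = (1/3.73 − 1/4.45)/(4πk) = 0.04338/(4π·0.0255) = 0.1354 K/W
  R_conv,out = 1/(4πr²h) = 1/(4π·4.45²·14.6) = 2.752×10^-4 K/W
ΣR = 6.137×10^-6 + 1.249×10^-6 + 0.1354 + 2.752×10^-4 = 0.1357 K/W
Q = ΔT/ΣR = (53.5 °C − 17.5 °C)/0.1357 = 265 W

Q = 265 W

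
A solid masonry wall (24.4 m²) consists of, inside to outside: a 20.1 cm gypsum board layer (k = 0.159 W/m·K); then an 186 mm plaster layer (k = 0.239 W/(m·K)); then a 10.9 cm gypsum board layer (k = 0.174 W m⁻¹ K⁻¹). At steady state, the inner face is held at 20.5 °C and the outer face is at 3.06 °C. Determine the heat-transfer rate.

Treat each layer as a resistance in series:
  R_gypsum board = L/(kA) = 0.201/(0.159·24.4) = 0.05181 K/W
  R_plaster = L/(kA) = 0.186/(0.239·24.4) = 0.03190 K/W
  R_gypsum board = L/(kA) = 0.109/(0.174·24.4) = 0.02567 K/W
ΣR = 0.05181 + 0.03190 + 0.02567 = 0.1094 K/W
Q = ΔT/ΣR = (20.5 °C − 3.06 °C)/0.1094 = 159 W

Q = 159 W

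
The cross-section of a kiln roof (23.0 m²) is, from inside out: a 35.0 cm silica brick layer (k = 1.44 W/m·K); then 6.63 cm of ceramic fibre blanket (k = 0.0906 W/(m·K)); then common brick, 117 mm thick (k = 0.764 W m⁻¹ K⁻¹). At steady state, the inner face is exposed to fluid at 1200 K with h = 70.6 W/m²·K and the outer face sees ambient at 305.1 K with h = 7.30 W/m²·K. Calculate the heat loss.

Q = 16.1 kW

Treat each layer as a resistance in series:
  R_conv,in = 1/(hA) = 1/(70.6·23.0) = 6.158×10^-4 K/W
  R_silica brick = L/(kA) = 0.350/(1.44·23.0) = 0.01057 K/W
  R_ceramic fibre blanket = L/(kA) = 0.0663/(0.0906·23.0) = 0.03182 K/W
  R_common brick = L/(kA) = 0.117/(0.764·23.0) = 0.006658 K/W
  R_conv,out = 1/(hA) = 1/(7.30·23.0) = 0.005956 K/W
ΣR = 6.158×10^-4 + 0.01057 + 0.03182 + 0.006658 + 0.005956 = 0.05562 K/W
Q = ΔT/ΣR = (1200 K − 305.1 K)/0.05562 = 16100 W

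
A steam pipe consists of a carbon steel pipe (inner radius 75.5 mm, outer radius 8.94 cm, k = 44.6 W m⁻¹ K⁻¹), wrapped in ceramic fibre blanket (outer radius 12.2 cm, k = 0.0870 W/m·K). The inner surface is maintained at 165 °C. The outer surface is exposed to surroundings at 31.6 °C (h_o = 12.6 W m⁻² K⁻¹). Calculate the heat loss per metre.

Q' = 198 W/m

Series thermal resistances, inner to outer:
  R'_carbon steel = ln(0.0894/0.0755)/(2πk) = 0.1690/(2π·44.6) = 6.030×10^-4 m·K/W
  R'_ceramic fibre blanket = ln(0.122/0.0894)/(2πk) = 0.3109/(2π·0.0870) = 0.5688 m·K/W
  R'_conv,out = 1/(2πr h) = 1/(2π·0.122·12.6) = 0.1035 m·K/W
ΣR = 6.030×10^-4 + 0.5688 + 0.1035 = 0.6729 m·K/W
Q' = ΔT/ΣR = (165 °C − 31.6 °C)/0.6729 = 198 W/m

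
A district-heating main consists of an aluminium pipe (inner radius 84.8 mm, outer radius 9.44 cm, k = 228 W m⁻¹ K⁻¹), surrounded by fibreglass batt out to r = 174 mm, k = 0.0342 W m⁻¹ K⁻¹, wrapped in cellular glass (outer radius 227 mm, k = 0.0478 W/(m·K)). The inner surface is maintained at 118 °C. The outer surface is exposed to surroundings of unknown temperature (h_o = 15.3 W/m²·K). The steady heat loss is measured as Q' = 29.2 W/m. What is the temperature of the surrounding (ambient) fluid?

Sum the resistances:
  R'_aluminium = ln(0.0944/0.0848)/(2πk) = 0.1072/(2π·228) = 7.486×10^-5 m·K/W
  R'_fibreglass batt = ln(0.174/0.0944)/(2πk) = 0.6115/(2π·0.0342) = 2.846 m·K/W
  R'_cellular glass = ln(0.227/0.174)/(2πk) = 0.2659/(2π·0.0478) = 0.8853 m·K/W
  R'_conv,out = 1/(2πr h) = 1/(2π·0.227·15.3) = 0.04583 m·K/W
ΣR = 3.777 m·K/W
ΔT = Q'·ΣR = 29.2 × 3.777 = 110.3 K
Heat flows outward, so T_out = T_in − ΔT = 118 − 110.3 = 7.7 °C

T_out = 7.7 °C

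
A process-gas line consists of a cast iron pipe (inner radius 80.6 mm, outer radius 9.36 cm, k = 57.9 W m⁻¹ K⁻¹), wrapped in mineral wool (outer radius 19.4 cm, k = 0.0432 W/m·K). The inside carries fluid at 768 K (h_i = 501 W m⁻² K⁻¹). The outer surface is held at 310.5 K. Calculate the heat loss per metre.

Q' = 170 W/m

Series thermal resistances, inner to outer:
  R'_conv,in = 1/(2πr h) = 1/(2π·0.0806·501) = 0.003941 m·K/W
  R'_cast iron = ln(0.0936/0.0806)/(2πk) = 0.1495/(2π·57.9) = 4.110×10^-4 m·K/W
  R'_mineral wool = ln(0.194/0.0936)/(2πk) = 0.7288/(2π·0.0432) = 2.685 m·K/W
ΣR = 0.003941 + 4.110×10^-4 + 2.685 = 2.689 m·K/W
Q' = ΔT/ΣR = (768 K − 310.5 K)/2.689 = 170 W/m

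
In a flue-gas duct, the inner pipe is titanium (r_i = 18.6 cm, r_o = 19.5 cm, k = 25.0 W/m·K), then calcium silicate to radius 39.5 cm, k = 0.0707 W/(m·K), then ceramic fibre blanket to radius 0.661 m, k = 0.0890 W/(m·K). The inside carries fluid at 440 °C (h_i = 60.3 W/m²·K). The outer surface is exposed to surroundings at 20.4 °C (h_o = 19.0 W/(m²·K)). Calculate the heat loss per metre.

Resistance network (inner→outer):
  R'_conv,in = 1/(2πr h) = 1/(2π·0.186·60.3) = 0.01419 m·K/W
  R'_titanium = ln(0.195/0.186)/(2πk) = 0.04725/(2π·25.0) = 3.008×10^-4 m·K/W
  R'_calcium silicate = ln(0.395/0.195)/(2πk) = 0.7059/(2π·0.0707) = 1.589 m·K/W
  R'_ceramic fibre blanket = ln(0.661/0.395)/(2πk) = 0.5149/(2π·0.0890) = 0.9207 m·K/W
  R'_conv,out = 1/(2πr h) = 1/(2π·0.661·19.0) = 0.01267 m·K/W
ΣR = 0.01419 + 3.008×10^-4 + 1.589 + 0.9207 + 0.01267 = 2.537 m·K/W
Q' = ΔT/ΣR = (440 °C − 20.4 °C)/2.537 = 165 W/m

Q' = 165 W/m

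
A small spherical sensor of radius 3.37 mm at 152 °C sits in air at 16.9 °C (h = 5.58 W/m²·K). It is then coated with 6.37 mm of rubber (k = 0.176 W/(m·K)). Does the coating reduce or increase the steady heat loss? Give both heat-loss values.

Critical radius for a sphere: r_cr = 2k/h = 0.0631 m = 6.31 cm.
Outer radius after coating: r₂ = 0.00337 + 0.00637 = 0.00974 m.
Since r₁ < r_cr and r₂ ≤ r_cr, the coating moves toward the maximum at r_cr — heat loss rises.
Bare: R = 1/(4πr₁²h) = 1256 K/W; Q = 135.1/1256 = 0.108 W.
Coated: R = R_cond + R_conv = 238.1 K/W; Q = 135.1/238.1 = 0.567 W.

increases: 0.108 → 0.567 W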